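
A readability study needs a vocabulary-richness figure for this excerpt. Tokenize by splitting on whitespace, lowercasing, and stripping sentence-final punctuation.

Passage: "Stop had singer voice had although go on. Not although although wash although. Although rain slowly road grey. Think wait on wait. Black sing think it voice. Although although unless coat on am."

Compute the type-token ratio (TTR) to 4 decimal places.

0.6364

N = 33 tokens, V = 21 types.
TTR = V / N = 21 / 33 = 0.6364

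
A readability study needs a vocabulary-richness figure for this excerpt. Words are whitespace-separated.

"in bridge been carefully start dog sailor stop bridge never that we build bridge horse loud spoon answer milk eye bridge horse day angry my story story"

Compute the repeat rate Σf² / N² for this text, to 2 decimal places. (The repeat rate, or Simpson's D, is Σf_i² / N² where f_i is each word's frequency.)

0.06

Frequencies: bridge:4, horse:2, story:2, in:1, been:1, carefully:1, start:1, dog:1, sailor:1, stop:1, never:1, that:1, we:1, build:1, loud:1, spoon:1, answer:1, milk:1, eye:1, day:1, … (2 more, each freq 1)
Σf² = 43; N² = 729
Repeat rate = 43 / 729 = 0.06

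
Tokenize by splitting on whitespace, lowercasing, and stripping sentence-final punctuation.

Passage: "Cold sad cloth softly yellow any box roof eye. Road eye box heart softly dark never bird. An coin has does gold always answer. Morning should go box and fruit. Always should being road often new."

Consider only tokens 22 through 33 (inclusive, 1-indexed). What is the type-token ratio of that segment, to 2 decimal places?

Segment tokens 22–33: gold, always, answer, morning, should, go, box, and, fruit, always, should, being
Segment N = 12, segment V = 10.
TTR = 10 / 12 = 0.83

0.83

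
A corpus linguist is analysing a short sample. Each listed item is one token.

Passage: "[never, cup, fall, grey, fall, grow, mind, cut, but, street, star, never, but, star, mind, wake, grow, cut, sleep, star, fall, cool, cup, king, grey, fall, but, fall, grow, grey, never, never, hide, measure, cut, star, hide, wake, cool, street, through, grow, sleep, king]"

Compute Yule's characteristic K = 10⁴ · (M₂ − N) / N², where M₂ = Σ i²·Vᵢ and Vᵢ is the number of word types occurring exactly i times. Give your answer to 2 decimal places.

Frequencies: fall:5, never:4, grow:4, star:4, grey:3, cut:3, but:3, cup:2, mind:2, street:2, wake:2, sleep:2, cool:2, king:2, hide:2, measure:1, through:1
N = 44. Frequency spectrum: V_1=2, V_2=8, V_3=3, V_4=3, V_5=1
M₂ = 1²·2 + 2²·8 + 3²·3 + 4²·3 + 5²·1 = 134
K = 10000 × (134 − 44) / 44² = 464.88

464.88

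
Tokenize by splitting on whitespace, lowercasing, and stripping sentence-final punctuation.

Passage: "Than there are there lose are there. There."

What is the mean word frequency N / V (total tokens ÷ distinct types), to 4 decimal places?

2.0000

N = 8 tokens, V = 4 types.
Mean frequency = N / V = 8 / 4 = 2.0000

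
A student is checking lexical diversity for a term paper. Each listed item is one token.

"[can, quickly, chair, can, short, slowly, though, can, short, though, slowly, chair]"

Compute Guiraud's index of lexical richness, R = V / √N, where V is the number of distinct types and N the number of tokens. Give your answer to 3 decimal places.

1.732

N = 12, V = 6.
√N = 3.464102
R = 6 / 3.464102 = 1.732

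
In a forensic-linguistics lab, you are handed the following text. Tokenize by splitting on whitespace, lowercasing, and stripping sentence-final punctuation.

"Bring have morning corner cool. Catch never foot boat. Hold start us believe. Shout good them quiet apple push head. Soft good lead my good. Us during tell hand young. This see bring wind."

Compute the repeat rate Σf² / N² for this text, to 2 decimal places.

Frequencies: good:3, bring:2, us:2, have:1, morning:1, corner:1, cool:1, catch:1, never:1, foot:1, boat:1, hold:1, start:1, believe:1, shout:1, them:1, quiet:1, apple:1, push:1, head:1, … (10 more, each freq 1)
Σf² = 44; N² = 1156
Repeat rate = 44 / 1156 = 0.04

0.04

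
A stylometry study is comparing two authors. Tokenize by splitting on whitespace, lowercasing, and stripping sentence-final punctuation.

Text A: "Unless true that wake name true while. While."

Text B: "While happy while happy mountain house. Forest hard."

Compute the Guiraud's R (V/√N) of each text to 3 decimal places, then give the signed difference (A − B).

A: V=6, N=8, R=2.121
B: V=6, N=8, R=2.121
Difference = 2.121 − 2.121 = 0.000

0.000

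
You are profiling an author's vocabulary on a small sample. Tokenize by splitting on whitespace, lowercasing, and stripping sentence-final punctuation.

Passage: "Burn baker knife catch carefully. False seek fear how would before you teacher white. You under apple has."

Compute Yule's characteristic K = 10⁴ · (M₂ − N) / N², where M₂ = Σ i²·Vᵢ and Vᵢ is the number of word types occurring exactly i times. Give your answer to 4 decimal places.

61.7284

Frequencies: you:2, burn:1, baker:1, knife:1, catch:1, carefully:1, false:1, seek:1, fear:1, how:1, would:1, before:1, teacher:1, white:1, under:1, apple:1, has:1
N = 18. Frequency spectrum: V_1=16, V_2=1
M₂ = 1²·16 + 2²·1 = 20
K = 10000 × (20 − 18) / 18² = 61.7284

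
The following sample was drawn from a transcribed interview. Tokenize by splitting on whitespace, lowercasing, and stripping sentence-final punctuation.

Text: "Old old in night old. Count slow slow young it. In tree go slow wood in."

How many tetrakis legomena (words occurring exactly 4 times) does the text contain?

Frequencies: old:3, in:3, slow:3, night:1, count:1, young:1, it:1, tree:1, go:1, wood:1
Words with frequency 4: (none)

0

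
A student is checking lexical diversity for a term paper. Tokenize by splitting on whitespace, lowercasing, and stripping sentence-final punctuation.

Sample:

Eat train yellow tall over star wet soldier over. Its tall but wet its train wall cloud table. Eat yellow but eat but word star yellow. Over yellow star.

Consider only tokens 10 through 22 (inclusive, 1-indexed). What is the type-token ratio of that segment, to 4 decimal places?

Segment tokens 10–22: its, tall, but, wet, its, train, wall, cloud, table, eat, yellow, but, eat
Segment N = 13, segment V = 10.
TTR = 10 / 13 = 0.7692

0.7692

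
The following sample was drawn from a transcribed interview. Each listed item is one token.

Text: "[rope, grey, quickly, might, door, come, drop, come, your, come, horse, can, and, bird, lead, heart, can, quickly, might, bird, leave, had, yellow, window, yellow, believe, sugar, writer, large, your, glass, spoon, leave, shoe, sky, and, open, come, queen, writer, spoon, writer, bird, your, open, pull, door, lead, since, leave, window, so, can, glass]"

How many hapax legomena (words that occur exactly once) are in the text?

Frequencies: come:4, your:3, can:3, bird:3, leave:3, writer:3, quickly:2, might:2, door:2, and:2, lead:2, yellow:2, window:2, glass:2, spoon:2, open:2, rope:1, grey:1, drop:1, horse:1, … (11 more, each freq 1)
Hapax (freq=1): believe, drop, grey, had, heart, horse, large, pull, queen, rope, shoe, since, sky, so, sugar

15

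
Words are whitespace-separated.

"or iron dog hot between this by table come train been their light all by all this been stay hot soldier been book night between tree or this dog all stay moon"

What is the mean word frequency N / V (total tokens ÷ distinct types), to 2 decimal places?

N = 32 tokens, V = 20 types.
Mean frequency = N / V = 32 / 20 = 1.60

1.60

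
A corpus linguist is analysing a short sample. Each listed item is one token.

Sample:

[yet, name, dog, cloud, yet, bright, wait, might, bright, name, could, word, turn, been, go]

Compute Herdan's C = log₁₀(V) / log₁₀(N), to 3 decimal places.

0.918

N = 15, V = 12.
log₁₀(V) = 1.079181, log₁₀(N) = 1.176091
C = 1.079181 / 1.176091 = 0.918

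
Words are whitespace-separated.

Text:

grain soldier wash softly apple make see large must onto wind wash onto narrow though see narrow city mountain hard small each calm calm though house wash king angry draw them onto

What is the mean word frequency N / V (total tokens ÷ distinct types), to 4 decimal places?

N = 32 tokens, V = 24 types.
Mean frequency = N / V = 32 / 24 = 1.3333

1.3333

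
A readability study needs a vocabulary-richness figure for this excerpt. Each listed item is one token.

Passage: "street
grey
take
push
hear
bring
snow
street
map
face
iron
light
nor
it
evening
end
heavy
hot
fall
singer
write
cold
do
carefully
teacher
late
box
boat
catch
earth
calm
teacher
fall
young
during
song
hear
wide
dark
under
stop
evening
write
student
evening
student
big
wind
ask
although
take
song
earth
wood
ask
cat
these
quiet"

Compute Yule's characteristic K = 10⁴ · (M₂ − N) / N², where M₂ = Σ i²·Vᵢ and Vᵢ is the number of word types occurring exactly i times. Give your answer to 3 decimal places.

77.289

Frequencies: evening:3, street:2, take:2, hear:2, fall:2, write:2, teacher:2, earth:2, song:2, student:2, ask:2, grey:1, push:1, bring:1, snow:1, map:1, face:1, iron:1, light:1, nor:1, … (26 more, each freq 1)
N = 58. Frequency spectrum: V_1=35, V_2=10, V_3=1
M₂ = 1²·35 + 2²·10 + 3²·1 = 84
K = 10000 × (84 − 58) / 58² = 77.289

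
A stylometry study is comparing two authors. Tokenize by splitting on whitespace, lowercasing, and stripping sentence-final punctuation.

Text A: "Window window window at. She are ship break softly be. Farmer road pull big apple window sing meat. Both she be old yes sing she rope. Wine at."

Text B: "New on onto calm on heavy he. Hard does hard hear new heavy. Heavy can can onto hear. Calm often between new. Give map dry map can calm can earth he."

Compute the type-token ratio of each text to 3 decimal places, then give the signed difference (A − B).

TTR(A) = 20/28 = 0.714
TTR(B) = 16/31 = 0.516
Difference = 0.714 − 0.516 = 0.198

0.198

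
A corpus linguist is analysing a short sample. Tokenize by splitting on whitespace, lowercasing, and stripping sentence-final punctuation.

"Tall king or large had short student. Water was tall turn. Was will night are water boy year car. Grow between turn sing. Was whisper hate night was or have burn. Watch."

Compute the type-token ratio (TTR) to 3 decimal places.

0.750

N = 32 tokens, V = 24 types.
TTR = V / N = 24 / 32 = 0.750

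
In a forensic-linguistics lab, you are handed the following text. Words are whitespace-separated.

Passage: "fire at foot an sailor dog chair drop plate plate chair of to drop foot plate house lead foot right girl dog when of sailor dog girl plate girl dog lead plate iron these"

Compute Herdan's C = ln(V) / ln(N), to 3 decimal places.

N = 34, V = 18.
ln(V) = 2.890372, ln(N) = 3.526361
C = 2.890372 / 3.526361 = 0.820

0.820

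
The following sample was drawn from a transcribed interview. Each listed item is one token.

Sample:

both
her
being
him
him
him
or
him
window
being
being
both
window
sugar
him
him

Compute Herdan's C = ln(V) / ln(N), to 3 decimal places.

N = 16, V = 7.
ln(V) = 1.945910, ln(N) = 2.772589
C = 1.945910 / 2.772589 = 0.702

0.702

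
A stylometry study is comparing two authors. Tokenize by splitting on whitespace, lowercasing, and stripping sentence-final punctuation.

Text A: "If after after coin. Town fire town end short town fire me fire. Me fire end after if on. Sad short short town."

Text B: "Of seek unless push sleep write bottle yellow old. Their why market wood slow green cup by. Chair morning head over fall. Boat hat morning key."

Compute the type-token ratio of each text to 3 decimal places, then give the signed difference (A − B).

TTR(A) = 10/23 = 0.435
TTR(B) = 25/26 = 0.962
Difference = 0.435 − 0.962 = -0.527

-0.527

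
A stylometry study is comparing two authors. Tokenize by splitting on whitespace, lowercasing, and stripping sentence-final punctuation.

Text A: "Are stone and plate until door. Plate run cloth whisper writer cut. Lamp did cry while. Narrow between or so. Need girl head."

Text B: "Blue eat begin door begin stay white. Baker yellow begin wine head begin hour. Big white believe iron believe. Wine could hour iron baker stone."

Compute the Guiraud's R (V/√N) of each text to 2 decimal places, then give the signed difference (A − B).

A: V=22, N=23, R=4.59
B: V=16, N=25, R=3.20
Difference = 4.59 − 3.20 = 1.39

1.39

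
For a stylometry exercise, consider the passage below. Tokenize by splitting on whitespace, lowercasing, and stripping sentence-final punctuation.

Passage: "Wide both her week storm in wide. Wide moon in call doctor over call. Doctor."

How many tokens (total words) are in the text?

Tokens: wide, both, her, week, storm, in, wide, wide, moon, in, call, doctor, over, call, doctor
N = 15

15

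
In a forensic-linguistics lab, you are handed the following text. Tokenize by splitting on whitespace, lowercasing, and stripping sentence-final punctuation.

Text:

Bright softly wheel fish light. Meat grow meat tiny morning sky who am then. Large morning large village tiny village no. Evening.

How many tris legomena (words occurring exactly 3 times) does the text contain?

0

Frequencies: meat:2, tiny:2, morning:2, large:2, village:2, bright:1, softly:1, wheel:1, fish:1, light:1, grow:1, sky:1, who:1, am:1, then:1, no:1, evening:1
Words with frequency 3: (none)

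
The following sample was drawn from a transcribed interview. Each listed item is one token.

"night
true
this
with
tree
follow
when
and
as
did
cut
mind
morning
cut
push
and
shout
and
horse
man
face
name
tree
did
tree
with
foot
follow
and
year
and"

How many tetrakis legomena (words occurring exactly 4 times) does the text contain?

0

Frequencies: and:5, tree:3, with:2, follow:2, did:2, cut:2, night:1, true:1, this:1, when:1, as:1, mind:1, morning:1, push:1, shout:1, horse:1, man:1, face:1, name:1, foot:1, … (1 more, each freq 1)
Words with frequency 4: (none)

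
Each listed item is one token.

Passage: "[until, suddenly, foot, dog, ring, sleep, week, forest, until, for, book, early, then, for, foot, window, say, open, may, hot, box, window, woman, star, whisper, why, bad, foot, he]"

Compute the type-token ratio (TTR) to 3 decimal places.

N = 29 tokens, V = 24 types.
TTR = V / N = 24 / 29 = 0.828

0.828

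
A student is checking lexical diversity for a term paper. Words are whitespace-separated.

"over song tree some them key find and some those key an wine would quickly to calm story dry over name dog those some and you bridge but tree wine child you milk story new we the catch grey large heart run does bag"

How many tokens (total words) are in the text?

44

Tokens: over, song, tree, some, them, key, find, and, some, those, key, an, wine, would, quickly, to, calm, story, dry, over, name, dog, those, some, and, you, bridge, but, tree, wine, child, you, milk, story, new, we, the, catch, grey, large, heart, run, does, bag
N = 44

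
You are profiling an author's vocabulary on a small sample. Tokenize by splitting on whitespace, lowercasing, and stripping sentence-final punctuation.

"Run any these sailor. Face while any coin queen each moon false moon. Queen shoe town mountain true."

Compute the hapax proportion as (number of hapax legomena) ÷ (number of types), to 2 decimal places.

0.80

Frequencies: any:2, queen:2, moon:2, run:1, these:1, sailor:1, face:1, while:1, coin:1, each:1, false:1, shoe:1, town:1, mountain:1, true:1
Hapax count = 12; type count = 15.
Ratio = 12 / 15 = 0.80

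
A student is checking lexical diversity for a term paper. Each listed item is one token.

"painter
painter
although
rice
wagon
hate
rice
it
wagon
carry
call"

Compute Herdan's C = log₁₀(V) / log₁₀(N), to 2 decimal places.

N = 11, V = 8.
log₁₀(V) = 0.903090, log₁₀(N) = 1.041393
C = 0.903090 / 1.041393 = 0.87

0.87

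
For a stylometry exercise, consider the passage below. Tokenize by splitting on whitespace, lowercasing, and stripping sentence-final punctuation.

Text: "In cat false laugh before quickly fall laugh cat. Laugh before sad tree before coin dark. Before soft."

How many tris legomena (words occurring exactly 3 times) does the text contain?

1

Frequencies: before:4, laugh:3, cat:2, in:1, false:1, quickly:1, fall:1, sad:1, tree:1, coin:1, dark:1, soft:1
Words with frequency 3: laugh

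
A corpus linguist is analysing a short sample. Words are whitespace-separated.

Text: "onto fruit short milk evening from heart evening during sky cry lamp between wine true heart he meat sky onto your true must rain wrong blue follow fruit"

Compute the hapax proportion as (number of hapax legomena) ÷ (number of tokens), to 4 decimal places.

Frequencies: onto:2, fruit:2, evening:2, heart:2, sky:2, true:2, short:1, milk:1, from:1, during:1, cry:1, lamp:1, between:1, wine:1, he:1, meat:1, your:1, must:1, rain:1, wrong:1, … (2 more, each freq 1)
Hapax count = 16; token count = 28.
Ratio = 16 / 28 = 0.5714

0.5714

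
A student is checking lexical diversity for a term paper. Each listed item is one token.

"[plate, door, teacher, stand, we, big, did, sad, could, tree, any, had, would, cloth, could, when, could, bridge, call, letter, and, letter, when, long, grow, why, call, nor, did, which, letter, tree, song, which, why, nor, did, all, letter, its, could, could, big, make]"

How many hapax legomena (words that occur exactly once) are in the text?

Frequencies: could:5, letter:4, did:3, big:2, tree:2, when:2, call:2, why:2, nor:2, which:2, plate:1, door:1, teacher:1, stand:1, we:1, sad:1, any:1, had:1, would:1, cloth:1, … (8 more, each freq 1)
Hapax (freq=1): all, and, any, bridge, cloth, door, grow, had, its, long, make, plate, sad, song, stand, teacher, we, would

18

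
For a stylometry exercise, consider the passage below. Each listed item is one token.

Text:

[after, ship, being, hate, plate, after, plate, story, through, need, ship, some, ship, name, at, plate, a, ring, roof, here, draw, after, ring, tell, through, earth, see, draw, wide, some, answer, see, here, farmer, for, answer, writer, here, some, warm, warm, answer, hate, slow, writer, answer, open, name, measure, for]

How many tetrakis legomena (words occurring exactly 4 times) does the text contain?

1

Frequencies: answer:4, after:3, ship:3, plate:3, some:3, here:3, hate:2, through:2, name:2, ring:2, draw:2, see:2, for:2, writer:2, warm:2, being:1, story:1, need:1, at:1, a:1, … (8 more, each freq 1)
Words with frequency 4: answer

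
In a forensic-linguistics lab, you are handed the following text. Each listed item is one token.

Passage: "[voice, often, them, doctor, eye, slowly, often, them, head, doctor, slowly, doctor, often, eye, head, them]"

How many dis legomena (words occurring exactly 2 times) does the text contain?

3

Frequencies: often:3, them:3, doctor:3, eye:2, slowly:2, head:2, voice:1
Words with frequency 2: eye, head, slowly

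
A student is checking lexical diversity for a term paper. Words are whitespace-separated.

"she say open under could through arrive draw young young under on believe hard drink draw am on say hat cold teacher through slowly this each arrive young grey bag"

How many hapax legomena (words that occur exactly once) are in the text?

15

Frequencies: young:3, say:2, under:2, through:2, arrive:2, draw:2, on:2, she:1, open:1, could:1, believe:1, hard:1, drink:1, am:1, hat:1, cold:1, teacher:1, slowly:1, this:1, each:1, … (2 more, each freq 1)
Hapax (freq=1): am, bag, believe, cold, could, drink, each, grey, hard, hat, open, she, slowly, teacher, this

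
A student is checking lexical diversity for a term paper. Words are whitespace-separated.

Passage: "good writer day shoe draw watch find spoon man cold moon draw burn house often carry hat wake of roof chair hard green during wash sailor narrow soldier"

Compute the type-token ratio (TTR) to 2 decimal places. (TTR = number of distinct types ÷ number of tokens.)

N = 28 tokens, V = 27 types.
TTR = V / N = 27 / 28 = 0.96

0.96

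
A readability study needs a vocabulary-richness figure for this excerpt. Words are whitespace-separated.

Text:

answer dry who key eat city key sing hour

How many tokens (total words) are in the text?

Tokens: answer, dry, who, key, eat, city, key, sing, hour
N = 9

9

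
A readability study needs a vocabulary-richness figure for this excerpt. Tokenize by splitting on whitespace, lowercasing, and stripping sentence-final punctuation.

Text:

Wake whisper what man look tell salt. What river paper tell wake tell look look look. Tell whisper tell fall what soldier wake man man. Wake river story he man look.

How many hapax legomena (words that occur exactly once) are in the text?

6

Frequencies: look:5, tell:5, wake:4, man:4, what:3, whisper:2, river:2, salt:1, paper:1, fall:1, soldier:1, story:1, he:1
Hapax (freq=1): fall, he, paper, salt, soldier, story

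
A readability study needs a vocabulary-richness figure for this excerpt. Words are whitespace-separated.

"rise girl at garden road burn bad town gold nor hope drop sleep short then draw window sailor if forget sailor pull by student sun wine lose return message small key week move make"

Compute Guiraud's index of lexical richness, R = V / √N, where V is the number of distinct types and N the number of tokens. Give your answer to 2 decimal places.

5.66

N = 34, V = 33.
√N = 5.830952
R = 33 / 5.830952 = 5.66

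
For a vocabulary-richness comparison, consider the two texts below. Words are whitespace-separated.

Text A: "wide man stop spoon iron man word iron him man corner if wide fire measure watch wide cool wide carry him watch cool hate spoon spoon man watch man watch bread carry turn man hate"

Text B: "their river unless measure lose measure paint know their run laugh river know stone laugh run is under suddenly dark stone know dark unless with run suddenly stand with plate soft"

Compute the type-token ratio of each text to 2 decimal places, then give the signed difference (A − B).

-0.09

TTR(A) = 17/35 = 0.49
TTR(B) = 18/31 = 0.58
Difference = 0.49 − 0.58 = -0.09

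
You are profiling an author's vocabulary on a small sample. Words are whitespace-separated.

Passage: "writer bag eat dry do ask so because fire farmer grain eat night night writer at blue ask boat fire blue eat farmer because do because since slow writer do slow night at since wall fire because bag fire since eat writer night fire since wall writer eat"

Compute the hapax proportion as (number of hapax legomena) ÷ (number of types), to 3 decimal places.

0.222

Frequencies: writer:5, eat:5, fire:5, because:4, night:4, since:4, do:3, bag:2, ask:2, farmer:2, at:2, blue:2, slow:2, wall:2, dry:1, so:1, grain:1, boat:1
Hapax count = 4; type count = 18.
Ratio = 4 / 18 = 0.222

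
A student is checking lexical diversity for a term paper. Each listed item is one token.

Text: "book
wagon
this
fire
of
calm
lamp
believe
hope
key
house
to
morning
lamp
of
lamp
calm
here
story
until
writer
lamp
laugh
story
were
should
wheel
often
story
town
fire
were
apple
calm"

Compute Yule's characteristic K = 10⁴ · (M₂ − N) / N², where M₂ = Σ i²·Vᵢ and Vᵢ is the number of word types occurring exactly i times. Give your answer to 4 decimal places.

Frequencies: lamp:4, calm:3, story:3, fire:2, of:2, were:2, book:1, wagon:1, this:1, believe:1, hope:1, key:1, house:1, to:1, morning:1, here:1, until:1, writer:1, laugh:1, should:1, … (4 more, each freq 1)
N = 34. Frequency spectrum: V_1=18, V_2=3, V_3=2, V_4=1
M₂ = 1²·18 + 2²·3 + 3²·2 + 4²·1 = 64
K = 10000 × (64 − 34) / 34² = 259.5156

259.5156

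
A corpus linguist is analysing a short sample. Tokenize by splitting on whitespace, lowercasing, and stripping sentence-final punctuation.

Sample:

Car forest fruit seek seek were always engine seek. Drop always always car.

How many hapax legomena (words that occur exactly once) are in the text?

Frequencies: seek:3, always:3, car:2, forest:1, fruit:1, were:1, engine:1, drop:1
Hapax (freq=1): drop, engine, forest, fruit, were

5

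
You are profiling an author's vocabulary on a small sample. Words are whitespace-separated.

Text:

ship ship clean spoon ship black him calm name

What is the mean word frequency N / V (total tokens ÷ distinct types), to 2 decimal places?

N = 9 tokens, V = 7 types.
Mean frequency = N / V = 9 / 7 = 1.29

1.29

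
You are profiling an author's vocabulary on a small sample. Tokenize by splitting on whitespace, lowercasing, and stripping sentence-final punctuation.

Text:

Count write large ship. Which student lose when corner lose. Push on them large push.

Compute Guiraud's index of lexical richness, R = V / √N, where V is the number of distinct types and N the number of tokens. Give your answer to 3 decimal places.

3.098

N = 15, V = 12.
√N = 3.872983
R = 12 / 3.872983 = 3.098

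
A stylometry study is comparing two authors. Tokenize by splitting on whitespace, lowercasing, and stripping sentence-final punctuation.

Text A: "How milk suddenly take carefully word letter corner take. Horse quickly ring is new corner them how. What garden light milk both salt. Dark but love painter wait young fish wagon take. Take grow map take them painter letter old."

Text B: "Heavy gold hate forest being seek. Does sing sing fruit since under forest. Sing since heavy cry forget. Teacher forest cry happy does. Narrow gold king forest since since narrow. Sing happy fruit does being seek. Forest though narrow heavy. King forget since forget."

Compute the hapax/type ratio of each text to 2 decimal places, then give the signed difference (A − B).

A: hapax=23, V=30, ratio=0.77
B: hapax=4, V=18, ratio=0.22
Difference = 0.77 − 0.22 = 0.55

0.55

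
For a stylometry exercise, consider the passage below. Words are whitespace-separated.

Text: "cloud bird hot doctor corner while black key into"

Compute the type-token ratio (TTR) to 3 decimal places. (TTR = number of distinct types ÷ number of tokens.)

N = 9 tokens, V = 9 types.
TTR = V / N = 9 / 9 = 1.000

1.000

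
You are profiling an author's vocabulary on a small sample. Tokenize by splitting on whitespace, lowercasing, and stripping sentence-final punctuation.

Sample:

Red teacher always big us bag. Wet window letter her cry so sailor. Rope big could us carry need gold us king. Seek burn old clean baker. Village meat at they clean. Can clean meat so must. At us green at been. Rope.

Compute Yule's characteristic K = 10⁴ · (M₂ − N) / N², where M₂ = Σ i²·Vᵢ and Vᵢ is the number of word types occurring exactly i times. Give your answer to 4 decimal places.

Frequencies: us:4, clean:3, at:3, big:2, so:2, rope:2, meat:2, red:1, teacher:1, always:1, bag:1, wet:1, window:1, letter:1, her:1, cry:1, sailor:1, could:1, carry:1, need:1, … (12 more, each freq 1)
N = 43. Frequency spectrum: V_1=25, V_2=4, V_3=2, V_4=1
M₂ = 1²·25 + 2²·4 + 3²·2 + 4²·1 = 75
K = 10000 × (75 − 43) / 43² = 173.0665

173.0665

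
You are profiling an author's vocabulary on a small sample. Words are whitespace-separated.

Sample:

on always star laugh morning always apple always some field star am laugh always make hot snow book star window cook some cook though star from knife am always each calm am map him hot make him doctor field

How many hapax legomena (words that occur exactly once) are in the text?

13

Frequencies: always:5, star:4, am:3, laugh:2, some:2, field:2, make:2, hot:2, cook:2, him:2, on:1, morning:1, apple:1, snow:1, book:1, window:1, though:1, from:1, knife:1, each:1, … (3 more, each freq 1)
Hapax (freq=1): apple, book, calm, doctor, each, from, knife, map, morning, on, snow, though, window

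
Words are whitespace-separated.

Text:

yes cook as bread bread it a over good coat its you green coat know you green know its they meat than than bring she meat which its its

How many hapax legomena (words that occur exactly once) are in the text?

Frequencies: its:4, bread:2, coat:2, you:2, green:2, know:2, meat:2, than:2, yes:1, cook:1, as:1, it:1, a:1, over:1, good:1, they:1, bring:1, she:1, which:1
Hapax (freq=1): a, as, bring, cook, good, it, over, she, they, which, yes

11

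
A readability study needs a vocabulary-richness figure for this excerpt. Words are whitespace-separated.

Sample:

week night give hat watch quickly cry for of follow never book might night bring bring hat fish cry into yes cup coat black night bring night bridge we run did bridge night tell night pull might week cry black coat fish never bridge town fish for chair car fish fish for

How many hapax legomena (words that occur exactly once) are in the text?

17

Frequencies: night:6, fish:5, cry:3, for:3, bring:3, bridge:3, week:2, hat:2, never:2, might:2, coat:2, black:2, give:1, watch:1, quickly:1, of:1, follow:1, book:1, into:1, yes:1, … (9 more, each freq 1)
Hapax (freq=1): book, car, chair, cup, did, follow, give, into, of, pull, quickly, run, tell, town, watch, we, yes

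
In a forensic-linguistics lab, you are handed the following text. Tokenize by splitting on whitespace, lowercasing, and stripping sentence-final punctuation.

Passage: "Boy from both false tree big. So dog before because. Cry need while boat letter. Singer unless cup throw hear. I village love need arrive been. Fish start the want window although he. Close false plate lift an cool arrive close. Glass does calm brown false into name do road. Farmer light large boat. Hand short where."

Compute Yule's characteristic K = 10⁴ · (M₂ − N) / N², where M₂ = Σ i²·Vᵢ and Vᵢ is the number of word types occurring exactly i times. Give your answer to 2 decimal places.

43.09

Frequencies: false:3, need:2, boat:2, arrive:2, close:2, boy:1, from:1, both:1, tree:1, big:1, so:1, dog:1, before:1, because:1, cry:1, while:1, letter:1, singer:1, unless:1, cup:1, … (31 more, each freq 1)
N = 57. Frequency spectrum: V_1=46, V_2=4, V_3=1
M₂ = 1²·46 + 2²·4 + 3²·1 = 71
K = 10000 × (71 − 57) / 57² = 43.09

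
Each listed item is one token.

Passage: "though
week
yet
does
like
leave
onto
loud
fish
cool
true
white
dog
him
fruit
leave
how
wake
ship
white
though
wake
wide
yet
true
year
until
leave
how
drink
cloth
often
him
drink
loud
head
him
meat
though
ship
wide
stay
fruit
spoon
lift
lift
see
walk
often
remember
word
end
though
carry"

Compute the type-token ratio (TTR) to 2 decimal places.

N = 54 tokens, V = 35 types.
TTR = V / N = 35 / 54 = 0.65

0.65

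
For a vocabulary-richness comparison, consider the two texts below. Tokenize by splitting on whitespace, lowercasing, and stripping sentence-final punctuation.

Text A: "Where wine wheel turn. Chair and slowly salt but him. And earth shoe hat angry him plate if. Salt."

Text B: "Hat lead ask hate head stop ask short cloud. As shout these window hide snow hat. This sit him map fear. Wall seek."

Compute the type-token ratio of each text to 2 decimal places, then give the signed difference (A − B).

-0.07

TTR(A) = 16/19 = 0.84
TTR(B) = 21/23 = 0.91
Difference = 0.84 − 0.91 = -0.07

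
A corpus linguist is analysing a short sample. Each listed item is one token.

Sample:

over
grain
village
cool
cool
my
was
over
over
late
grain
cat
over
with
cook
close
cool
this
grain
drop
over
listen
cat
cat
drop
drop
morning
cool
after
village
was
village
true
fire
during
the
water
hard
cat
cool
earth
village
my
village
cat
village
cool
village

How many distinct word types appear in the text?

Distinct types: {after, cat, close, cook, cool, drop, during, earth, fire, grain, hard, late, listen, morning, my, over, the, this, true, village, was, water, with}
V = 23

23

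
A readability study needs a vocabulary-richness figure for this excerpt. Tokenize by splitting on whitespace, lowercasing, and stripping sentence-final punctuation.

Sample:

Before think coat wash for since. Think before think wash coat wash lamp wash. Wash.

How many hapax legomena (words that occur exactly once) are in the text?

3

Frequencies: wash:5, think:3, before:2, coat:2, for:1, since:1, lamp:1
Hapax (freq=1): for, lamp, since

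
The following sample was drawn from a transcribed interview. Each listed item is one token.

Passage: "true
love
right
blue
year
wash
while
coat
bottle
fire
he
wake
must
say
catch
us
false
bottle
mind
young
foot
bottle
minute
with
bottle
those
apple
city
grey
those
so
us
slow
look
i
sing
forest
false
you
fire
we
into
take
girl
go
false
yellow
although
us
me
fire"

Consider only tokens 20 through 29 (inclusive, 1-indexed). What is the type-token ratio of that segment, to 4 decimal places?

0.9000

Segment tokens 20–29: young, foot, bottle, minute, with, bottle, those, apple, city, grey
Segment N = 10, segment V = 9.
TTR = 9 / 10 = 0.9000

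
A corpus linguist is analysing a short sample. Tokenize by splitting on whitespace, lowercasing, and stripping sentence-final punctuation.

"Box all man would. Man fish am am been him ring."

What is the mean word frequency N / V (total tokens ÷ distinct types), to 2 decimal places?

N = 11 tokens, V = 9 types.
Mean frequency = N / V = 11 / 9 = 1.22

1.22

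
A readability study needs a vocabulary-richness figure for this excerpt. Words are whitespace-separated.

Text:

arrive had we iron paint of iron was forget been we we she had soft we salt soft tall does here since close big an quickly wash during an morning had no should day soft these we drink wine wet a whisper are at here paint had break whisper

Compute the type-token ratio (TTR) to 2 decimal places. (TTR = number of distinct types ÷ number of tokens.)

N = 49 tokens, V = 35 types.
TTR = V / N = 35 / 49 = 0.71

0.71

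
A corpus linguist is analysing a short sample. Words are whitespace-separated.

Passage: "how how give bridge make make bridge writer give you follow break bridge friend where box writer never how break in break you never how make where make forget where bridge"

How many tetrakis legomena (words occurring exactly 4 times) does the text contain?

3

Frequencies: how:4, bridge:4, make:4, break:3, where:3, give:2, writer:2, you:2, never:2, follow:1, friend:1, box:1, in:1, forget:1
Words with frequency 4: bridge, how, make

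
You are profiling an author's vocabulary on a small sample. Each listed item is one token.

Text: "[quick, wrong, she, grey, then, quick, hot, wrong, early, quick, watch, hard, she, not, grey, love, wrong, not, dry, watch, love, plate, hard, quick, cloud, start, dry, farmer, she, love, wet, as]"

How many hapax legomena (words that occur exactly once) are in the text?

9

Frequencies: quick:4, wrong:3, she:3, love:3, grey:2, watch:2, hard:2, not:2, dry:2, then:1, hot:1, early:1, plate:1, cloud:1, start:1, farmer:1, wet:1, as:1
Hapax (freq=1): as, cloud, early, farmer, hot, plate, start, then, wet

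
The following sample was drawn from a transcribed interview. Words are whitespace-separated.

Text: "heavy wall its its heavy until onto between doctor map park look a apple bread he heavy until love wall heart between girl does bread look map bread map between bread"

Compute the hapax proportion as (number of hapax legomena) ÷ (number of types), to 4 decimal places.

Frequencies: bread:4, heavy:3, between:3, map:3, wall:2, its:2, until:2, look:2, onto:1, doctor:1, park:1, a:1, apple:1, he:1, love:1, heart:1, girl:1, does:1
Hapax count = 10; type count = 18.
Ratio = 10 / 18 = 0.5556

0.5556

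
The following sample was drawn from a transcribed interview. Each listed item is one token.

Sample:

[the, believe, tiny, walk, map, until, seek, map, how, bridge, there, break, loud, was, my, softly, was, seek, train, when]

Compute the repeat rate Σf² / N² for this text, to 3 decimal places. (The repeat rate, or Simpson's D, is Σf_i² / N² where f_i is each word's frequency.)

0.065

Frequencies: map:2, seek:2, was:2, the:1, believe:1, tiny:1, walk:1, until:1, how:1, bridge:1, there:1, break:1, loud:1, my:1, softly:1, train:1, when:1
Σf² = 26; N² = 400
Repeat rate = 26 / 400 = 0.065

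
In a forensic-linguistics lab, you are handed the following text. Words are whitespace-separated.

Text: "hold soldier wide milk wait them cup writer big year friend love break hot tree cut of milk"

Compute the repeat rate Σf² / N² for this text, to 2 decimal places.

Frequencies: milk:2, hold:1, soldier:1, wide:1, wait:1, them:1, cup:1, writer:1, big:1, year:1, friend:1, love:1, break:1, hot:1, tree:1, cut:1, of:1
Σf² = 20; N² = 324
Repeat rate = 20 / 324 = 0.06

0.06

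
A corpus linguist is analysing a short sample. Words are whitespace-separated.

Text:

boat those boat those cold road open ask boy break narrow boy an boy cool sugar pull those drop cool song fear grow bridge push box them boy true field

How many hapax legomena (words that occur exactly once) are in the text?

Frequencies: boy:4, those:3, boat:2, cool:2, cold:1, road:1, open:1, ask:1, break:1, narrow:1, an:1, sugar:1, pull:1, drop:1, song:1, fear:1, grow:1, bridge:1, push:1, box:1, … (3 more, each freq 1)
Hapax (freq=1): an, ask, box, break, bridge, cold, drop, fear, field, grow, narrow, open, pull, push, road, song, sugar, them, true

19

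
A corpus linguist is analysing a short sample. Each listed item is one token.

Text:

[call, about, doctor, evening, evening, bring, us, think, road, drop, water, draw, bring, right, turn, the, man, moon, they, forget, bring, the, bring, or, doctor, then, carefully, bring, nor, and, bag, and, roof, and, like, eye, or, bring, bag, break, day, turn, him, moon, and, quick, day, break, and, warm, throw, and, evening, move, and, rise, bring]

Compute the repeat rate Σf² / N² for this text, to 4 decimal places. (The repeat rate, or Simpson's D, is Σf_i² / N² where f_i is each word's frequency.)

Frequencies: bring:7, and:7, evening:3, doctor:2, turn:2, the:2, moon:2, or:2, bag:2, break:2, day:2, call:1, about:1, us:1, think:1, road:1, drop:1, water:1, draw:1, right:1, … (15 more, each freq 1)
Σf² = 163; N² = 3249
Repeat rate = 163 / 3249 = 0.0502

0.0502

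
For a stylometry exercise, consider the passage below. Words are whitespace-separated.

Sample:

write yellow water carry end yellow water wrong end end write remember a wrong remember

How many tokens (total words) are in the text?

Tokens: write, yellow, water, carry, end, yellow, water, wrong, end, end, write, remember, a, wrong, remember
N = 15

15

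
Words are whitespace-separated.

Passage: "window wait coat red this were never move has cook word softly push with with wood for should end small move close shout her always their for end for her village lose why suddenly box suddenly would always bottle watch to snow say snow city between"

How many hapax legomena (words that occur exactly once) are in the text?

29

Frequencies: for:3, move:2, with:2, end:2, her:2, always:2, suddenly:2, snow:2, window:1, wait:1, coat:1, red:1, this:1, were:1, never:1, has:1, cook:1, word:1, softly:1, push:1, … (17 more, each freq 1)
Hapax (freq=1): between, bottle, box, city, close, coat, cook, has, lose, never, push, red, say, should, shout, small, softly, their, this, to, village, wait, watch, were, why, window, wood, word, would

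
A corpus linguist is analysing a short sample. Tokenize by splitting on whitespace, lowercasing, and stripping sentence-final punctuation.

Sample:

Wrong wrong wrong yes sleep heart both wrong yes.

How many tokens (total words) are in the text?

Tokens: wrong, wrong, wrong, yes, sleep, heart, both, wrong, yes
N = 9

9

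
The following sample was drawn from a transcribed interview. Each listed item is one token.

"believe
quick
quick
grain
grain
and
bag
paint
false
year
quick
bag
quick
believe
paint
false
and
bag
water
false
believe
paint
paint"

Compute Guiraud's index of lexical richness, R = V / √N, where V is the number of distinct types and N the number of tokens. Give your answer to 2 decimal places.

1.88

N = 23, V = 9.
√N = 4.795832
R = 9 / 4.795832 = 1.88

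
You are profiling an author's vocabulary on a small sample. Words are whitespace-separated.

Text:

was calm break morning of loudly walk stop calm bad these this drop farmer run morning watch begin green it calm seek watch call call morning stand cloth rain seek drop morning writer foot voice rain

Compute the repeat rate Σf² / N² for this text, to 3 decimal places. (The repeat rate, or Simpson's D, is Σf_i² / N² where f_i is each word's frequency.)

Frequencies: morning:4, calm:3, drop:2, watch:2, seek:2, call:2, rain:2, was:1, break:1, of:1, loudly:1, walk:1, stop:1, bad:1, these:1, this:1, farmer:1, run:1, begin:1, green:1, … (6 more, each freq 1)
Σf² = 64; N² = 1296
Repeat rate = 64 / 1296 = 0.049

0.049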